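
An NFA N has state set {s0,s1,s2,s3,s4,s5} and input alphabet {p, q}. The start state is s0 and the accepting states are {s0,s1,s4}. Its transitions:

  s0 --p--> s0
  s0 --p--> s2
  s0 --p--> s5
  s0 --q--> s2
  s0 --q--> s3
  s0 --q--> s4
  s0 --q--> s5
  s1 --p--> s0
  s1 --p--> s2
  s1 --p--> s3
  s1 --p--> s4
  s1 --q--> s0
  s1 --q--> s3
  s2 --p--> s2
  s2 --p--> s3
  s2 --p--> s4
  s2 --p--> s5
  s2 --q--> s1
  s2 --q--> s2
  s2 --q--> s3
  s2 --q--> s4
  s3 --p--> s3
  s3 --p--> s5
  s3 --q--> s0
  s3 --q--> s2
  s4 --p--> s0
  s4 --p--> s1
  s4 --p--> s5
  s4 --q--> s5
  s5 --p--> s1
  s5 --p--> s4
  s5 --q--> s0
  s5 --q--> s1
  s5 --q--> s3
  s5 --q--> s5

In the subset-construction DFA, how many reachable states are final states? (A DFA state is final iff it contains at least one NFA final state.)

4

Start state of the DFA: {s0}.
{s0} --p--> {s0,s2,s5}  [new]
{s0} --q--> {s2,s3,s4,s5}  [new]
{s0,s2,s5} --p--> {s0,s1,s2,s3,s4,s5}  [new]
{s0,s2,s5} --q--> {s0,s1,s2,s3,s4,s5}  [seen]
{s2,s3,s4,s5} --p--> {s0,s1,s2,s3,s4,s5}  [seen]
{s2,s3,s4,s5} --q--> {s0,s1,s2,s3,s4,s5}  [seen]
{s0,s1,s2,s3,s4,s5} --p--> {s0,s1,s2,s3,s4,s5}  [seen]
{s0,s1,s2,s3,s4,s5} --q--> {s0,s1,s2,s3,s4,s5}  [seen]
Reachable DFA states: {s0}, {s0,s2,s5}, {s2,s3,s4,s5}, {s0,s1,s2,s3,s4,s5}.
Accepting DFA states (contain an NFA accepting state): {s0}, {s0,s2,s5}, {s2,s3,s4,s5}, {s0,s1,s2,s3,s4,s5}.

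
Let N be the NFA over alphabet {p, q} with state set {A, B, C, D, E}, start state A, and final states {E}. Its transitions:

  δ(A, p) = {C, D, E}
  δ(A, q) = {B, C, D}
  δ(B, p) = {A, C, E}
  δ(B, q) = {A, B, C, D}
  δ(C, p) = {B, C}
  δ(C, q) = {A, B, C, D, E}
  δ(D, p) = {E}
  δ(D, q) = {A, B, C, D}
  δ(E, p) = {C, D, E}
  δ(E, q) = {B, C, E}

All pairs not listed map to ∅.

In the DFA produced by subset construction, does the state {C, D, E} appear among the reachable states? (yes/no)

Start state of the DFA: {A}.
{A} --p--> {C, D, E}  [new]
{A} --q--> {B, C, D}  [new]
{C, D, E} --p--> {B, C, D, E}  [new]
{C, D, E} --q--> {A, B, C, D, E}  [new]
{B, C, D} --p--> {A, B, C, E}  [new]
{B, C, D} --q--> {A, B, C, D, E}  [seen]
{B, C, D, E} --p--> {A, B, C, D, E}  [seen]
{B, C, D, E} --q--> {A, B, C, D, E}  [seen]
{A, B, C, D, E} --p--> {A, B, C, D, E}  [seen]
{A, B, C, D, E} --q--> {A, B, C, D, E}  [seen]
{A, B, C, E} --p--> {A, B, C, D, E}  [seen]
{A, B, C, E} --q--> {A, B, C, D, E}  [seen]
Reachable DFA states: {A}, {C, D, E}, {B, C, D}, {B, C, D, E}, {A, B, C, D, E}, {A, B, C, E}.
{C, D, E} is among them.

yes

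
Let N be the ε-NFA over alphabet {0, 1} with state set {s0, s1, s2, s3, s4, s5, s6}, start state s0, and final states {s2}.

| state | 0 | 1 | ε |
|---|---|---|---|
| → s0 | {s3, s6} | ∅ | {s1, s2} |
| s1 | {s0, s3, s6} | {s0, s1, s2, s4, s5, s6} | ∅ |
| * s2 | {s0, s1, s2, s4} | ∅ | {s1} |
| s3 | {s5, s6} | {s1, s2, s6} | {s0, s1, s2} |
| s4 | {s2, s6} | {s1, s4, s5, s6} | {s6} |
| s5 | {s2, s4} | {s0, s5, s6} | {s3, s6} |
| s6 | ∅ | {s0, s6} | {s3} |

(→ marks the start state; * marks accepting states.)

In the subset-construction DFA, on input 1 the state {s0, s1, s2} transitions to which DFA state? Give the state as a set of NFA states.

{s0, s1, s2, s3, s4, s5, s6}

δ(s0,1) = ∅; δ(s1,1) = {s0, s1, s2, s4, s5, s6}; δ(s2,1) = ∅.
Union: {s0, s1, s2, s4, s5, s6}.
ε-closure gives {s0, s1, s2, s3, s4, s5, s6}.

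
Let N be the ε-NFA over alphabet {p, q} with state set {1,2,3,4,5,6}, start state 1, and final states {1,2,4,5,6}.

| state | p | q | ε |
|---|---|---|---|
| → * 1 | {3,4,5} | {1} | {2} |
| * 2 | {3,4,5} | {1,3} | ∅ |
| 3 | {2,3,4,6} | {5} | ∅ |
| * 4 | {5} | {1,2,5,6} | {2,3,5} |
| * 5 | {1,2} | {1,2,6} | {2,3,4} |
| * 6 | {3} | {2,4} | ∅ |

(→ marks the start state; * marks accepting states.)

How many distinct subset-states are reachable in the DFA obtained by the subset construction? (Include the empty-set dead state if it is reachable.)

6

Start state of the DFA: {1,2} (ε-closure of the NFA start).
{1,2} --p--> {2,3,4,5}  [new]
{1,2} --q--> {1,2,3}  [new]
{2,3,4,5} --p--> {1,2,3,4,5,6}  [new]
{2,3,4,5} --q--> {1,2,3,4,5,6}  [seen]
{1,2,3} --p--> {2,3,4,5,6}  [new]
{1,2,3} --q--> {1,2,3,4,5}  [new]
{1,2,3,4,5,6} --p--> {1,2,3,4,5,6}  [seen]
{1,2,3,4,5,6} --q--> {1,2,3,4,5,6}  [seen]
{2,3,4,5,6} --p--> {1,2,3,4,5,6}  [seen]
{2,3,4,5,6} --q--> {1,2,3,4,5,6}  [seen]
{1,2,3,4,5} --p--> {1,2,3,4,5,6}  [seen]
{1,2,3,4,5} --q--> {1,2,3,4,5,6}  [seen]
Reachable DFA states: {1,2}, {2,3,4,5}, {1,2,3}, {1,2,3,4,5,6}, {2,3,4,5,6}, {1,2,3,4,5}.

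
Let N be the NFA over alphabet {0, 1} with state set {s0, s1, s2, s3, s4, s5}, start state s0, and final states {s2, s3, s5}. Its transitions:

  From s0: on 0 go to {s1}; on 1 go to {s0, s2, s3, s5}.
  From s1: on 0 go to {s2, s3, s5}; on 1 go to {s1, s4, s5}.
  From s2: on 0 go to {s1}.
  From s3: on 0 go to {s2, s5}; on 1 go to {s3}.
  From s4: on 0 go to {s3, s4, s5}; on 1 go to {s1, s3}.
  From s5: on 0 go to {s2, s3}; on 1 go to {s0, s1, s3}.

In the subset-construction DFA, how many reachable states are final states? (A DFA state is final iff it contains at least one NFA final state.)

10

Start state of the DFA: {s0}.
{s0} --0--> {s1}  [new]
{s0} --1--> {s0, s2, s3, s5}  [new]
{s1} --0--> {s2, s3, s5}  [new]
{s1} --1--> {s1, s4, s5}  [new]
{s0, s2, s3, s5} --0--> {s1, s2, s3, s5}  [new]
{s0, s2, s3, s5} --1--> {s0, s1, s2, s3, s5}  [new]
{s2, s3, s5} --0--> {s1, s2, s3, s5}  [seen]
{s2, s3, s5} --1--> {s0, s1, s3}  [new]
{s1, s4, s5} --0--> {s2, s3, s4, s5}  [new]
{s1, s4, s5} --1--> {s0, s1, s3, s4, s5}  [new]
{s1, s2, s3, s5} --0--> {s1, s2, s3, s5}  [seen]
{s1, s2, s3, s5} --1--> {s0, s1, s3, s4, s5}  [seen]
{s0, s1, s2, s3, s5} --0--> {s1, s2, s3, s5}  [seen]
{s0, s1, s2, s3, s5} --1--> {s0, s1, s2, s3, s4, s5}  [new]
{s0, s1, s3} --0--> {s1, s2, s3, s5}  [seen]
{s0, s1, s3} --1--> {s0, s1, s2, s3, s4, s5}  [seen]
{s2, s3, s4, s5} --0--> {s1, s2, s3, s4, s5}  [new]
{s2, s3, s4, s5} --1--> {s0, s1, s3}  [seen]
{s0, s1, s3, s4, s5} --0--> {s1, s2, s3, s4, s5}  [seen]
{s0, s1, s3, s4, s5} --1--> {s0, s1, s2, s3, s4, s5}  [seen]
{s0, s1, s2, s3, s4, s5} --0--> {s1, s2, s3, s4, s5}  [seen]
{s0, s1, s2, s3, s4, s5} --1--> {s0, s1, s2, s3, s4, s5}  [seen]
{s1, s2, s3, s4, s5} --0--> {s1, s2, s3, s4, s5}  [seen]
{s1, s2, s3, s4, s5} --1--> {s0, s1, s3, s4, s5}  [seen]
Reachable DFA states: {s0}, {s1}, {s0, s2, s3, s5}, {s2, s3, s5}, {s1, s4, s5}, {s1, s2, s3, s5}, {s0, s1, s2, s3, s5}, {s0, s1, s3}, {s2, s3, s4, s5}, {s0, s1, s3, s4, s5}, {s0, s1, s2, s3, s4, s5}, {s1, s2, s3, s4, s5}.
Accepting DFA states (contain an NFA accepting state): {s0, s2, s3, s5}, {s2, s3, s5}, {s1, s4, s5}, {s1, s2, s3, s5}, {s0, s1, s2, s3, s5}, {s0, s1, s3}, {s2, s3, s4, s5}, {s0, s1, s3, s4, s5}, {s0, s1, s2, s3, s4, s5}, {s1, s2, s3, s4, s5}.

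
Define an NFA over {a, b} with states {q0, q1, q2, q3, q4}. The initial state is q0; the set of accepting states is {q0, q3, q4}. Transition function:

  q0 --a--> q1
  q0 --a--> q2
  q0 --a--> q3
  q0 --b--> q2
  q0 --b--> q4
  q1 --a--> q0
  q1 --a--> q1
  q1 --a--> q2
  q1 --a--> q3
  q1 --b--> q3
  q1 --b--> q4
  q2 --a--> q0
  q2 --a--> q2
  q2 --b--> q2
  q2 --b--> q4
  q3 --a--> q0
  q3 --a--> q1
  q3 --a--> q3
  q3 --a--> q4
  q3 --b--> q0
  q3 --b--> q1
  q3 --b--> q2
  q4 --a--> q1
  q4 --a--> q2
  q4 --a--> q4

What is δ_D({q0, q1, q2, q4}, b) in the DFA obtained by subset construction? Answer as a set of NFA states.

{q2, q3, q4}

δ(q0,b) = {q2, q4}; δ(q1,b) = {q3, q4}; δ(q2,b) = {q2, q4}; δ(q4,b) = ∅.
Union: {q2, q3, q4}.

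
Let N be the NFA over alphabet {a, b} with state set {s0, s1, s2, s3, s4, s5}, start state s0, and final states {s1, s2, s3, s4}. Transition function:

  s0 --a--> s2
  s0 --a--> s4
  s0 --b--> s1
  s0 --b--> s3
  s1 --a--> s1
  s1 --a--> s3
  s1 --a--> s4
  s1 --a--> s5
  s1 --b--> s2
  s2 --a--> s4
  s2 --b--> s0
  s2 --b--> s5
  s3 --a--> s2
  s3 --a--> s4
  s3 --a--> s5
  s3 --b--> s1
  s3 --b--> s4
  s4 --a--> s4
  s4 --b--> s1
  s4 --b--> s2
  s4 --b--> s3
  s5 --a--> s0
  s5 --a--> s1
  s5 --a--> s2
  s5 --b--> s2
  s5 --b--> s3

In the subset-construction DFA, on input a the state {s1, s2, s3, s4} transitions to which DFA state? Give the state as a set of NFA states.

{s1, s2, s3, s4, s5}

δ(s1,a) = {s1, s3, s4, s5}; δ(s2,a) = {s4}; δ(s3,a) = {s2, s4, s5}; δ(s4,a) = {s4}.
Union: {s1, s2, s3, s4, s5}.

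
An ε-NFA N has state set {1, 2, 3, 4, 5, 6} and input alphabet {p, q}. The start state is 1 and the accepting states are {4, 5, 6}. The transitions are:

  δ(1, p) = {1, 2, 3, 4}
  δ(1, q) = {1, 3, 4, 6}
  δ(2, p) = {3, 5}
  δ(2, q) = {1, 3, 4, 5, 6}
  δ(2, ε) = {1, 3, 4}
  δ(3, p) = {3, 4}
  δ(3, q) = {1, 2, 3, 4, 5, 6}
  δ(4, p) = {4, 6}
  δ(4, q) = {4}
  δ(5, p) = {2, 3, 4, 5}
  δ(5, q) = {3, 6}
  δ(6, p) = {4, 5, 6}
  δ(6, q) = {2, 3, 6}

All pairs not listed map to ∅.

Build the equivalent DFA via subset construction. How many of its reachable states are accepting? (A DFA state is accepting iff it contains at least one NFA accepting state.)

3

Start state of the DFA: {1} (ε-closure of the NFA start).
{1} --p--> {1, 2, 3, 4}  [new]
{1} --q--> {1, 3, 4, 6}  [new]
{1, 2, 3, 4} --p--> {1, 2, 3, 4, 5, 6}  [new]
{1, 2, 3, 4} --q--> {1, 2, 3, 4, 5, 6}  [seen]
{1, 3, 4, 6} --p--> {1, 2, 3, 4, 5, 6}  [seen]
{1, 3, 4, 6} --q--> {1, 2, 3, 4, 5, 6}  [seen]
{1, 2, 3, 4, 5, 6} --p--> {1, 2, 3, 4, 5, 6}  [seen]
{1, 2, 3, 4, 5, 6} --q--> {1, 2, 3, 4, 5, 6}  [seen]
Reachable DFA states: {1}, {1, 2, 3, 4}, {1, 3, 4, 6}, {1, 2, 3, 4, 5, 6}.
Accepting DFA states (contain an NFA accepting state): {1, 2, 3, 4}, {1, 3, 4, 6}, {1, 2, 3, 4, 5, 6}.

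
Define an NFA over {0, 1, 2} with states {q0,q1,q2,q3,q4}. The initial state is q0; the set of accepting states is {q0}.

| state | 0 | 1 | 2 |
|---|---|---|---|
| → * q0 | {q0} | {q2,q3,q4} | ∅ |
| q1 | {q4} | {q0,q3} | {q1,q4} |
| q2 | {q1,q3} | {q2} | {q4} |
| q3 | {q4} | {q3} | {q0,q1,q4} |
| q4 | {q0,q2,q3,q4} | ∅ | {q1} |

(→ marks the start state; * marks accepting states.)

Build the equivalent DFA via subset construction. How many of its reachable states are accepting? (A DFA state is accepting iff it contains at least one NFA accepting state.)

Start state of the DFA: {q0}.
{q0} --0--> {q0}  [seen]
{q0} --1--> {q2,q3,q4}  [new]
{q0} --2--> ∅  [new]
{q2,q3,q4} --0--> {q0,q1,q2,q3,q4}  [new]
{q2,q3,q4} --1--> {q2,q3}  [new]
{q2,q3,q4} --2--> {q0,q1,q4}  [new]
∅ --0--> ∅  [seen]
∅ --1--> ∅  [seen]
∅ --2--> ∅  [seen]
{q0,q1,q2,q3,q4} --0--> {q0,q1,q2,q3,q4}  [seen]
{q0,q1,q2,q3,q4} --1--> {q0,q2,q3,q4}  [new]
{q0,q1,q2,q3,q4} --2--> {q0,q1,q4}  [seen]
{q2,q3} --0--> {q1,q3,q4}  [new]
{q2,q3} --1--> {q2,q3}  [seen]
{q2,q3} --2--> {q0,q1,q4}  [seen]
{q0,q1,q4} --0--> {q0,q2,q3,q4}  [seen]
{q0,q1,q4} --1--> {q0,q2,q3,q4}  [seen]
{q0,q1,q4} --2--> {q1,q4}  [new]
{q0,q2,q3,q4} --0--> {q0,q1,q2,q3,q4}  [seen]
{q0,q2,q3,q4} --1--> {q2,q3,q4}  [seen]
{q0,q2,q3,q4} --2--> {q0,q1,q4}  [seen]
{q1,q3,q4} --0--> {q0,q2,q3,q4}  [seen]
{q1,q3,q4} --1--> {q0,q3}  [new]
{q1,q3,q4} --2--> {q0,q1,q4}  [seen]
{q1,q4} --0--> {q0,q2,q3,q4}  [seen]
{q1,q4} --1--> {q0,q3}  [seen]
{q1,q4} --2--> {q1,q4}  [seen]
{q0,q3} --0--> {q0,q4}  [new]
{q0,q3} --1--> {q2,q3,q4}  [seen]
{q0,q3} --2--> {q0,q1,q4}  [seen]
{q0,q4} --0--> {q0,q2,q3,q4}  [seen]
{q0,q4} --1--> {q2,q3,q4}  [seen]
{q0,q4} --2--> {q1}  [new]
{q1} --0--> {q4}  [new]
{q1} --1--> {q0,q3}  [seen]
{q1} --2--> {q1,q4}  [seen]
{q4} --0--> {q0,q2,q3,q4}  [seen]
{q4} --1--> ∅  [seen]
{q4} --2--> {q1}  [seen]
Reachable DFA states: {q0}, {q2,q3,q4}, ∅, {q0,q1,q2,q3,q4}, {q2,q3}, {q0,q1,q4}, {q0,q2,q3,q4}, {q1,q3,q4}, {q1,q4}, {q0,q3}, {q0,q4}, {q1}, {q4}.
Accepting DFA states (contain an NFA accepting state): {q0}, {q0,q1,q2,q3,q4}, {q0,q1,q4}, {q0,q2,q3,q4}, {q0,q3}, {q0,q4}.

6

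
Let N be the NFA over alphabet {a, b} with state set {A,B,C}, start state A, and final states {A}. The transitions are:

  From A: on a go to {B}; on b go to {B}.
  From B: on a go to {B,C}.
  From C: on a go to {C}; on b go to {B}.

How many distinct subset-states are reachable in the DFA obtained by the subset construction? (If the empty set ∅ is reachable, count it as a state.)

Start state of the DFA: {A}.
{A} --a--> {B}  [new]
{A} --b--> {B}  [seen]
{B} --a--> {B,C}  [new]
{B} --b--> ∅  [new]
{B,C} --a--> {B,C}  [seen]
{B,C} --b--> {B}  [seen]
∅ --a--> ∅  [seen]
∅ --b--> ∅  [seen]
Reachable DFA states: {A}, {B}, {B,C}, ∅.

4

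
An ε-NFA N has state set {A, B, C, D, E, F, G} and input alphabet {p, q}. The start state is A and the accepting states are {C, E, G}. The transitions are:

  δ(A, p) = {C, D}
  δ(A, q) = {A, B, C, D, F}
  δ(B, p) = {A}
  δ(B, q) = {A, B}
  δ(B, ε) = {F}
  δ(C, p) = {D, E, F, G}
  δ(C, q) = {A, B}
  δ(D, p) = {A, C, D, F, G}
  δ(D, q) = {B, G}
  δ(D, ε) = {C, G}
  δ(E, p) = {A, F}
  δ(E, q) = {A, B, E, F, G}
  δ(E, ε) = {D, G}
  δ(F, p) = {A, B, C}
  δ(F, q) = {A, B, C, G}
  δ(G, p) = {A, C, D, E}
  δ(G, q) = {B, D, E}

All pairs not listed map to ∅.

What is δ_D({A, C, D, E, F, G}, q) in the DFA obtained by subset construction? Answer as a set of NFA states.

δ(A,q) = {A, B, C, D, F}; δ(C,q) = {A, B}; δ(D,q) = {B, G}; δ(E,q) = {A, B, E, F, G}; δ(F,q) = {A, B, C, G}; δ(G,q) = {B, D, E}.
Union: {A, B, C, D, E, F, G}.

{A, B, C, D, E, F, G}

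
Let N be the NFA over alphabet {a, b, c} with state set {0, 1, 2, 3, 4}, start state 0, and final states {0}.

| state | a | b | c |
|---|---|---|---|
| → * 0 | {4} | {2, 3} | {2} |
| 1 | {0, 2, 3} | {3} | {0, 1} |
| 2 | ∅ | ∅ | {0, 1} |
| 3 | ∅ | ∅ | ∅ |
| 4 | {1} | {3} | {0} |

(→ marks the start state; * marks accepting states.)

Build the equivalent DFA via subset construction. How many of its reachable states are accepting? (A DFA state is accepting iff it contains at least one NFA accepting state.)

Start state of the DFA: {0}.
{0} --a--> {4}  [new]
{0} --b--> {2, 3}  [new]
{0} --c--> {2}  [new]
{4} --a--> {1}  [new]
{4} --b--> {3}  [new]
{4} --c--> {0}  [seen]
{2, 3} --a--> ∅  [new]
{2, 3} --b--> ∅  [seen]
{2, 3} --c--> {0, 1}  [new]
{2} --a--> ∅  [seen]
{2} --b--> ∅  [seen]
{2} --c--> {0, 1}  [seen]
{1} --a--> {0, 2, 3}  [new]
{1} --b--> {3}  [seen]
{1} --c--> {0, 1}  [seen]
{3} --a--> ∅  [seen]
{3} --b--> ∅  [seen]
{3} --c--> ∅  [seen]
∅ --a--> ∅  [seen]
∅ --b--> ∅  [seen]
∅ --c--> ∅  [seen]
{0, 1} --a--> {0, 2, 3, 4}  [new]
{0, 1} --b--> {2, 3}  [seen]
{0, 1} --c--> {0, 1, 2}  [new]
{0, 2, 3} --a--> {4}  [seen]
{0, 2, 3} --b--> {2, 3}  [seen]
{0, 2, 3} --c--> {0, 1, 2}  [seen]
{0, 2, 3, 4} --a--> {1, 4}  [new]
{0, 2, 3, 4} --b--> {2, 3}  [seen]
{0, 2, 3, 4} --c--> {0, 1, 2}  [seen]
{0, 1, 2} --a--> {0, 2, 3, 4}  [seen]
{0, 1, 2} --b--> {2, 3}  [seen]
{0, 1, 2} --c--> {0, 1, 2}  [seen]
{1, 4} --a--> {0, 1, 2, 3}  [new]
{1, 4} --b--> {3}  [seen]
{1, 4} --c--> {0, 1}  [seen]
{0, 1, 2, 3} --a--> {0, 2, 3, 4}  [seen]
{0, 1, 2, 3} --b--> {2, 3}  [seen]
{0, 1, 2, 3} --c--> {0, 1, 2}  [seen]
Reachable DFA states: {0}, {4}, {2, 3}, {2}, {1}, {3}, ∅, {0, 1}, {0, 2, 3}, {0, 2, 3, 4}, {0, 1, 2}, {1, 4}, {0, 1, 2, 3}.
Accepting DFA states (contain an NFA accepting state): {0}, {0, 1}, {0, 2, 3}, {0, 2, 3, 4}, {0, 1, 2}, {0, 1, 2, 3}.

6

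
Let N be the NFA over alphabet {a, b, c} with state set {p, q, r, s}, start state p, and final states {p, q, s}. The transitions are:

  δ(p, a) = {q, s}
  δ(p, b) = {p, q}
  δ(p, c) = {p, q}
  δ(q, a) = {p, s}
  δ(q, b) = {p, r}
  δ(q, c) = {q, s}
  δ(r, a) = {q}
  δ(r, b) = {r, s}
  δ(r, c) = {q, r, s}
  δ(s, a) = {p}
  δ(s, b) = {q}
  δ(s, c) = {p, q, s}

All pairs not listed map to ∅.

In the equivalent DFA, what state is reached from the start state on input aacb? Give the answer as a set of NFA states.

{p, q, r}

Start: {p}.
δ(p,a) = {q, s}.
Union: {q, s}.
After a: {q, s}.
δ(q,a) = {p, s}; δ(s,a) = {p}.
Union: {p, s}.
After a: {p, s}.
δ(p,c) = {p, q}; δ(s,c) = {p, q, s}.
Union: {p, q, s}.
After c: {p, q, s}.
δ(p,b) = {p, q}; δ(q,b) = {p, r}; δ(s,b) = {q}.
Union: {p, q, r}.
After b: {p, q, r}.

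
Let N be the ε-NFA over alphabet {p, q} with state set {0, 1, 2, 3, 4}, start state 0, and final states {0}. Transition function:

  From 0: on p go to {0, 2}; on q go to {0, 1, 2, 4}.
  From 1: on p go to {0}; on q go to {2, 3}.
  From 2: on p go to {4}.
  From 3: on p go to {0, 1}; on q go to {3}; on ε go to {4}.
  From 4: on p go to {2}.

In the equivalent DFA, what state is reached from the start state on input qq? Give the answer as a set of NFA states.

Start: {0}.
δ(0,q) = {0, 1, 2, 4}.
Union: {0, 1, 2, 4}.
After q: {0, 1, 2, 4}.
δ(0,q) = {0, 1, 2, 4}; δ(1,q) = {2, 3}; δ(2,q) = ∅; δ(4,q) = ∅.
Union: {0, 1, 2, 3, 4}.
After q: {0, 1, 2, 3, 4}.

{0, 1, 2, 3, 4}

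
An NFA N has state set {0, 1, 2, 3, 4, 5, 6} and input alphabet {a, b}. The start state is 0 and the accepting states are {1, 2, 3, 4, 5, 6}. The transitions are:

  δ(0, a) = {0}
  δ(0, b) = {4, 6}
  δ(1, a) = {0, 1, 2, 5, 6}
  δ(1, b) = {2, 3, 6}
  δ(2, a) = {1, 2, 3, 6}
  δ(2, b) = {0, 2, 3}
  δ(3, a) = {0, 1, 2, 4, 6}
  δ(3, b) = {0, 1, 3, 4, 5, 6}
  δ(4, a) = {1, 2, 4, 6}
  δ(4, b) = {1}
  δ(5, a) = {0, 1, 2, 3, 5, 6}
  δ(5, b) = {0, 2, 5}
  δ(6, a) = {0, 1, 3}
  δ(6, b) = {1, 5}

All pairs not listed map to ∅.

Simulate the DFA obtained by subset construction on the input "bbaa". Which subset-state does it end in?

{0, 1, 2, 3, 4, 5, 6}

Start: {0}.
δ(0,b) = {4, 6}.
Union: {4, 6}.
After b: {4, 6}.
δ(4,b) = {1}; δ(6,b) = {1, 5}.
Union: {1, 5}.
After b: {1, 5}.
δ(1,a) = {0, 1, 2, 5, 6}; δ(5,a) = {0, 1, 2, 3, 5, 6}.
Union: {0, 1, 2, 3, 5, 6}.
After a: {0, 1, 2, 3, 5, 6}.
δ(0,a) = {0}; δ(1,a) = {0, 1, 2, 5, 6}; δ(2,a) = {1, 2, 3, 6}; δ(3,a) = {0, 1, 2, 4, 6}; δ(5,a) = {0, 1, 2, 3, 5, 6}; δ(6,a) = {0, 1, 3}.
Union: {0, 1, 2, 3, 4, 5, 6}.
After a: {0, 1, 2, 3, 4, 5, 6}.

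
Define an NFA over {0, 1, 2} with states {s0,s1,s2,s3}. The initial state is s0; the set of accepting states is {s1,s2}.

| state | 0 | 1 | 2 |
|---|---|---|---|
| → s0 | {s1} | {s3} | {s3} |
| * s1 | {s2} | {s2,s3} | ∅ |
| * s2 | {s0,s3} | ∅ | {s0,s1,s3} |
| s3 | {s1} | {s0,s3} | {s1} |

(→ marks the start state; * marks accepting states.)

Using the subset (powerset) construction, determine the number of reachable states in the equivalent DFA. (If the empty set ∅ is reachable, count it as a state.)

Start state of the DFA: {s0}.
{s0} --0--> {s1}  [new]
{s0} --1--> {s3}  [new]
{s0} --2--> {s3}  [seen]
{s1} --0--> {s2}  [new]
{s1} --1--> {s2,s3}  [new]
{s1} --2--> ∅  [new]
{s3} --0--> {s1}  [seen]
{s3} --1--> {s0,s3}  [new]
{s3} --2--> {s1}  [seen]
{s2} --0--> {s0,s3}  [seen]
{s2} --1--> ∅  [seen]
{s2} --2--> {s0,s1,s3}  [new]
{s2,s3} --0--> {s0,s1,s3}  [seen]
{s2,s3} --1--> {s0,s3}  [seen]
{s2,s3} --2--> {s0,s1,s3}  [seen]
∅ --0--> ∅  [seen]
∅ --1--> ∅  [seen]
∅ --2--> ∅  [seen]
{s0,s3} --0--> {s1}  [seen]
{s0,s3} --1--> {s0,s3}  [seen]
{s0,s3} --2--> {s1,s3}  [new]
{s0,s1,s3} --0--> {s1,s2}  [new]
{s0,s1,s3} --1--> {s0,s2,s3}  [new]
{s0,s1,s3} --2--> {s1,s3}  [seen]
{s1,s3} --0--> {s1,s2}  [seen]
{s1,s3} --1--> {s0,s2,s3}  [seen]
{s1,s3} --2--> {s1}  [seen]
{s1,s2} --0--> {s0,s2,s3}  [seen]
{s1,s2} --1--> {s2,s3}  [seen]
{s1,s2} --2--> {s0,s1,s3}  [seen]
{s0,s2,s3} --0--> {s0,s1,s3}  [seen]
{s0,s2,s3} --1--> {s0,s3}  [seen]
{s0,s2,s3} --2--> {s0,s1,s3}  [seen]
Reachable DFA states: {s0}, {s1}, {s3}, {s2}, {s2,s3}, ∅, {s0,s3}, {s0,s1,s3}, {s1,s3}, {s1,s2}, {s0,s2,s3}.

11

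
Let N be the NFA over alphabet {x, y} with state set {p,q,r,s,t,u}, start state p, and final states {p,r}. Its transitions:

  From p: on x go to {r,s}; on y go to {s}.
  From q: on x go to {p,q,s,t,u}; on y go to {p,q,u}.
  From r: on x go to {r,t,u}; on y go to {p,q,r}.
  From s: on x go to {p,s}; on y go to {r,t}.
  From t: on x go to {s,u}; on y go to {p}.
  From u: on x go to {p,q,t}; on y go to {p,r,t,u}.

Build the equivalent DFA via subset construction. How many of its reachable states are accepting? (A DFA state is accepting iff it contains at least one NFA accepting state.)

14

Start state of the DFA: {p}.
{p} --x--> {r,s}  [new]
{p} --y--> {s}  [new]
{r,s} --x--> {p,r,s,t,u}  [new]
{r,s} --y--> {p,q,r,t}  [new]
{s} --x--> {p,s}  [new]
{s} --y--> {r,t}  [new]
{p,r,s,t,u} --x--> {p,q,r,s,t,u}  [new]
{p,r,s,t,u} --y--> {p,q,r,s,t,u}  [seen]
{p,q,r,t} --x--> {p,q,r,s,t,u}  [seen]
{p,q,r,t} --y--> {p,q,r,s,u}  [new]
{p,s} --x--> {p,r,s}  [new]
{p,s} --y--> {r,s,t}  [new]
{r,t} --x--> {r,s,t,u}  [new]
{r,t} --y--> {p,q,r}  [new]
{p,q,r,s,t,u} --x--> {p,q,r,s,t,u}  [seen]
{p,q,r,s,t,u} --y--> {p,q,r,s,t,u}  [seen]
{p,q,r,s,u} --x--> {p,q,r,s,t,u}  [seen]
{p,q,r,s,u} --y--> {p,q,r,s,t,u}  [seen]
{p,r,s} --x--> {p,r,s,t,u}  [seen]
{p,r,s} --y--> {p,q,r,s,t}  [new]
{r,s,t} --x--> {p,r,s,t,u}  [seen]
{r,s,t} --y--> {p,q,r,t}  [seen]
{r,s,t,u} --x--> {p,q,r,s,t,u}  [seen]
{r,s,t,u} --y--> {p,q,r,t,u}  [new]
{p,q,r} --x--> {p,q,r,s,t,u}  [seen]
{p,q,r} --y--> {p,q,r,s,u}  [seen]
{p,q,r,s,t} --x--> {p,q,r,s,t,u}  [seen]
{p,q,r,s,t} --y--> {p,q,r,s,t,u}  [seen]
{p,q,r,t,u} --x--> {p,q,r,s,t,u}  [seen]
{p,q,r,t,u} --y--> {p,q,r,s,t,u}  [seen]
Reachable DFA states: {p}, {r,s}, {s}, {p,r,s,t,u}, {p,q,r,t}, {p,s}, {r,t}, {p,q,r,s,t,u}, {p,q,r,s,u}, {p,r,s}, {r,s,t}, {r,s,t,u}, {p,q,r}, {p,q,r,s,t}, {p,q,r,t,u}.
Accepting DFA states (contain an NFA accepting state): {p}, {r,s}, {p,r,s,t,u}, {p,q,r,t}, {p,s}, {r,t}, {p,q,r,s,t,u}, {p,q,r,s,u}, {p,r,s}, {r,s,t}, {r,s,t,u}, {p,q,r}, {p,q,r,s,t}, {p,q,r,t,u}.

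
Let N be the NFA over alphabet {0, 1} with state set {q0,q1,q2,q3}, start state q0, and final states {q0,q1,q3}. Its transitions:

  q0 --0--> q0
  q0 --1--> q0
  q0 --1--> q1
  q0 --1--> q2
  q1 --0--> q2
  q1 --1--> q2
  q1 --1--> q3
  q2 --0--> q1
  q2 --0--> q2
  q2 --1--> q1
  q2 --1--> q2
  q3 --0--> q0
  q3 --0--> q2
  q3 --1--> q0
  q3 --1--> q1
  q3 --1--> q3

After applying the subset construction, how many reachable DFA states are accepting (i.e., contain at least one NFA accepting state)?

Start state of the DFA: {q0}.
{q0} --0--> {q0}  [seen]
{q0} --1--> {q0,q1,q2}  [new]
{q0,q1,q2} --0--> {q0,q1,q2}  [seen]
{q0,q1,q2} --1--> {q0,q1,q2,q3}  [new]
{q0,q1,q2,q3} --0--> {q0,q1,q2}  [seen]
{q0,q1,q2,q3} --1--> {q0,q1,q2,q3}  [seen]
Reachable DFA states: {q0}, {q0,q1,q2}, {q0,q1,q2,q3}.
Accepting DFA states (contain an NFA accepting state): {q0}, {q0,q1,q2}, {q0,q1,q2,q3}.

3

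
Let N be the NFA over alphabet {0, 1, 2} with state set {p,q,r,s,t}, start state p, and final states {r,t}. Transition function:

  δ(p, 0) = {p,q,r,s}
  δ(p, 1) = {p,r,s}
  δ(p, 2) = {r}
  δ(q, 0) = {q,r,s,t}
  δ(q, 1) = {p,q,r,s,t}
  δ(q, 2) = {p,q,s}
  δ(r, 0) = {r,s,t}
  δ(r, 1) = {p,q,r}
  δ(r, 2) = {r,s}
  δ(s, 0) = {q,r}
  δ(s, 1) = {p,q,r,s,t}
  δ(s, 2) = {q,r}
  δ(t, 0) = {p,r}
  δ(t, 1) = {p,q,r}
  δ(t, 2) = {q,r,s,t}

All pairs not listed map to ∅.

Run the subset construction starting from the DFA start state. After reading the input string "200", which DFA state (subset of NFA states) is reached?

Start: {p}.
δ(p,2) = {r}.
Union: {r}.
After 2: {r}.
δ(r,0) = {r,s,t}.
Union: {r,s,t}.
After 0: {r,s,t}.
δ(r,0) = {r,s,t}; δ(s,0) = {q,r}; δ(t,0) = {p,r}.
Union: {p,q,r,s,t}.
After 0: {p,q,r,s,t}.

{p,q,r,s,t}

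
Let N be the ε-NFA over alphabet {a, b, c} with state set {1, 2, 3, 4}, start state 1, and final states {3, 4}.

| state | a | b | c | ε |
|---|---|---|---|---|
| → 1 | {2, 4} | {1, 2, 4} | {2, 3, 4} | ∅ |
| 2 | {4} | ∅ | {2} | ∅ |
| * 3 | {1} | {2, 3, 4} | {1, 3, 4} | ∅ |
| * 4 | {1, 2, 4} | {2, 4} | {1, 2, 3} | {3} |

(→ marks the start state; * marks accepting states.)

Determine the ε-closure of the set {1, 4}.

Begin with {1, 4}.
4 →ε {3}; add 3.
ε-closure = {1, 3, 4}.

{1, 3, 4}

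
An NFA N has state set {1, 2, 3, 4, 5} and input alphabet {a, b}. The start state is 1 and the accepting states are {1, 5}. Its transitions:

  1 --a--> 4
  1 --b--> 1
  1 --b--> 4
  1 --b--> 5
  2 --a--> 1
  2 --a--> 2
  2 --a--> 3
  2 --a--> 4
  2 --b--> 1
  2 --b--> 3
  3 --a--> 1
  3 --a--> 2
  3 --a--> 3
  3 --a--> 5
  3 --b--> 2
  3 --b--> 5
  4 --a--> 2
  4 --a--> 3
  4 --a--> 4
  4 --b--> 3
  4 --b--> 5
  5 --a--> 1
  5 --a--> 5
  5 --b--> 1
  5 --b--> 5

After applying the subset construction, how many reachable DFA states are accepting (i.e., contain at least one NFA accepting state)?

Start state of the DFA: {1}.
{1} --a--> {4}  [new]
{1} --b--> {1, 4, 5}  [new]
{4} --a--> {2, 3, 4}  [new]
{4} --b--> {3, 5}  [new]
{1, 4, 5} --a--> {1, 2, 3, 4, 5}  [new]
{1, 4, 5} --b--> {1, 3, 4, 5}  [new]
{2, 3, 4} --a--> {1, 2, 3, 4, 5}  [seen]
{2, 3, 4} --b--> {1, 2, 3, 5}  [new]
{3, 5} --a--> {1, 2, 3, 5}  [seen]
{3, 5} --b--> {1, 2, 5}  [new]
{1, 2, 3, 4, 5} --a--> {1, 2, 3, 4, 5}  [seen]
{1, 2, 3, 4, 5} --b--> {1, 2, 3, 4, 5}  [seen]
{1, 3, 4, 5} --a--> {1, 2, 3, 4, 5}  [seen]
{1, 3, 4, 5} --b--> {1, 2, 3, 4, 5}  [seen]
{1, 2, 3, 5} --a--> {1, 2, 3, 4, 5}  [seen]
{1, 2, 3, 5} --b--> {1, 2, 3, 4, 5}  [seen]
{1, 2, 5} --a--> {1, 2, 3, 4, 5}  [seen]
{1, 2, 5} --b--> {1, 3, 4, 5}  [seen]
Reachable DFA states: {1}, {4}, {1, 4, 5}, {2, 3, 4}, {3, 5}, {1, 2, 3, 4, 5}, {1, 3, 4, 5}, {1, 2, 3, 5}, {1, 2, 5}.
Accepting DFA states (contain an NFA accepting state): {1}, {1, 4, 5}, {3, 5}, {1, 2, 3, 4, 5}, {1, 3, 4, 5}, {1, 2, 3, 5}, {1, 2, 5}.

7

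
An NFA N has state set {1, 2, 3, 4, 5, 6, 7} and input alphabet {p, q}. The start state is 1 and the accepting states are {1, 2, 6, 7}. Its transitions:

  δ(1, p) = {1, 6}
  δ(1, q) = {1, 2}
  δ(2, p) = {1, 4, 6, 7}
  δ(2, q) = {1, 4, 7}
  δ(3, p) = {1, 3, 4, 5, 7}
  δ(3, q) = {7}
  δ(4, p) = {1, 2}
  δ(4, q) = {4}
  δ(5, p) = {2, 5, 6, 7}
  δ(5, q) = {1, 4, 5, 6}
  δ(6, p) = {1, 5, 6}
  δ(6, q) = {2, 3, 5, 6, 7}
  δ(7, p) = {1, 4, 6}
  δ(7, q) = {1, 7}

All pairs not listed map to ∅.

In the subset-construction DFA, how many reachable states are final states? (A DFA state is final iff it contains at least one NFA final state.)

12

Start state of the DFA: {1}.
{1} --p--> {1, 6}  [new]
{1} --q--> {1, 2}  [new]
{1, 6} --p--> {1, 5, 6}  [new]
{1, 6} --q--> {1, 2, 3, 5, 6, 7}  [new]
{1, 2} --p--> {1, 4, 6, 7}  [new]
{1, 2} --q--> {1, 2, 4, 7}  [new]
{1, 5, 6} --p--> {1, 2, 5, 6, 7}  [new]
{1, 5, 6} --q--> {1, 2, 3, 4, 5, 6, 7}  [new]
{1, 2, 3, 5, 6, 7} --p--> {1, 2, 3, 4, 5, 6, 7}  [seen]
{1, 2, 3, 5, 6, 7} --q--> {1, 2, 3, 4, 5, 6, 7}  [seen]
{1, 4, 6, 7} --p--> {1, 2, 4, 5, 6}  [new]
{1, 4, 6, 7} --q--> {1, 2, 3, 4, 5, 6, 7}  [seen]
{1, 2, 4, 7} --p--> {1, 2, 4, 6, 7}  [new]
{1, 2, 4, 7} --q--> {1, 2, 4, 7}  [seen]
{1, 2, 5, 6, 7} --p--> {1, 2, 4, 5, 6, 7}  [new]
{1, 2, 5, 6, 7} --q--> {1, 2, 3, 4, 5, 6, 7}  [seen]
{1, 2, 3, 4, 5, 6, 7} --p--> {1, 2, 3, 4, 5, 6, 7}  [seen]
{1, 2, 3, 4, 5, 6, 7} --q--> {1, 2, 3, 4, 5, 6, 7}  [seen]
{1, 2, 4, 5, 6} --p--> {1, 2, 4, 5, 6, 7}  [seen]
{1, 2, 4, 5, 6} --q--> {1, 2, 3, 4, 5, 6, 7}  [seen]
{1, 2, 4, 6, 7} --p--> {1, 2, 4, 5, 6, 7}  [seen]
{1, 2, 4, 6, 7} --q--> {1, 2, 3, 4, 5, 6, 7}  [seen]
{1, 2, 4, 5, 6, 7} --p--> {1, 2, 4, 5, 6, 7}  [seen]
{1, 2, 4, 5, 6, 7} --q--> {1, 2, 3, 4, 5, 6, 7}  [seen]
Reachable DFA states: {1}, {1, 6}, {1, 2}, {1, 5, 6}, {1, 2, 3, 5, 6, 7}, {1, 4, 6, 7}, {1, 2, 4, 7}, {1, 2, 5, 6, 7}, {1, 2, 3, 4, 5, 6, 7}, {1, 2, 4, 5, 6}, {1, 2, 4, 6, 7}, {1, 2, 4, 5, 6, 7}.
Accepting DFA states (contain an NFA accepting state): {1}, {1, 6}, {1, 2}, {1, 5, 6}, {1, 2, 3, 5, 6, 7}, {1, 4, 6, 7}, {1, 2, 4, 7}, {1, 2, 5, 6, 7}, {1, 2, 3, 4, 5, 6, 7}, {1, 2, 4, 5, 6}, {1, 2, 4, 6, 7}, {1, 2, 4, 5, 6, 7}.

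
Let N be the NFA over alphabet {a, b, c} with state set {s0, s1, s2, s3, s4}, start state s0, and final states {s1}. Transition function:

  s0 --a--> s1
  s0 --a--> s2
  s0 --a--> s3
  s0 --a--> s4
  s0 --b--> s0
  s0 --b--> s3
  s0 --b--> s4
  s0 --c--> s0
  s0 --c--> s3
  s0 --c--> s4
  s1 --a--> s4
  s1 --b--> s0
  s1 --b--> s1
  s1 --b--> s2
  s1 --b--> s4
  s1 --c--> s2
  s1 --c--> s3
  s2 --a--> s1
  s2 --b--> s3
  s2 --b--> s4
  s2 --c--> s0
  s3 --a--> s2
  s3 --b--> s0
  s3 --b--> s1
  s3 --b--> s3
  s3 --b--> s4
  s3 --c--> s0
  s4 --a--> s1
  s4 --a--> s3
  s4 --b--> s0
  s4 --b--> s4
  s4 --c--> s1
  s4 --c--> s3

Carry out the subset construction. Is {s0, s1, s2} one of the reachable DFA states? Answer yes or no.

Start state of the DFA: {s0}.
{s0} --a--> {s1, s2, s3, s4}  [new]
{s0} --b--> {s0, s3, s4}  [new]
{s0} --c--> {s0, s3, s4}  [seen]
{s1, s2, s3, s4} --a--> {s1, s2, s3, s4}  [seen]
{s1, s2, s3, s4} --b--> {s0, s1, s2, s3, s4}  [new]
{s1, s2, s3, s4} --c--> {s0, s1, s2, s3}  [new]
{s0, s3, s4} --a--> {s1, s2, s3, s4}  [seen]
{s0, s3, s4} --b--> {s0, s1, s3, s4}  [new]
{s0, s3, s4} --c--> {s0, s1, s3, s4}  [seen]
{s0, s1, s2, s3, s4} --a--> {s1, s2, s3, s4}  [seen]
{s0, s1, s2, s3, s4} --b--> {s0, s1, s2, s3, s4}  [seen]
{s0, s1, s2, s3, s4} --c--> {s0, s1, s2, s3, s4}  [seen]
{s0, s1, s2, s3} --a--> {s1, s2, s3, s4}  [seen]
{s0, s1, s2, s3} --b--> {s0, s1, s2, s3, s4}  [seen]
{s0, s1, s2, s3} --c--> {s0, s2, s3, s4}  [new]
{s0, s1, s3, s4} --a--> {s1, s2, s3, s4}  [seen]
{s0, s1, s3, s4} --b--> {s0, s1, s2, s3, s4}  [seen]
{s0, s1, s3, s4} --c--> {s0, s1, s2, s3, s4}  [seen]
{s0, s2, s3, s4} --a--> {s1, s2, s3, s4}  [seen]
{s0, s2, s3, s4} --b--> {s0, s1, s3, s4}  [seen]
{s0, s2, s3, s4} --c--> {s0, s1, s3, s4}  [seen]
Reachable DFA states: {s0}, {s1, s2, s3, s4}, {s0, s3, s4}, {s0, s1, s2, s3, s4}, {s0, s1, s2, s3}, {s0, s1, s3, s4}, {s0, s2, s3, s4}.
{s0, s1, s2} is not among them.

no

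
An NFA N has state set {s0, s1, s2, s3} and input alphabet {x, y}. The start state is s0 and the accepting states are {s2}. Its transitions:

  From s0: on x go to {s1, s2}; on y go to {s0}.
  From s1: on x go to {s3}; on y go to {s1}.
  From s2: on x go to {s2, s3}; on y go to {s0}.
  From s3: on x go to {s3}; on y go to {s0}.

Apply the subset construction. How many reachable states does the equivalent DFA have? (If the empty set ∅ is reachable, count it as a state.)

Start state of the DFA: {s0}.
{s0} --x--> {s1, s2}  [new]
{s0} --y--> {s0}  [seen]
{s1, s2} --x--> {s2, s3}  [new]
{s1, s2} --y--> {s0, s1}  [new]
{s2, s3} --x--> {s2, s3}  [seen]
{s2, s3} --y--> {s0}  [seen]
{s0, s1} --x--> {s1, s2, s3}  [new]
{s0, s1} --y--> {s0, s1}  [seen]
{s1, s2, s3} --x--> {s2, s3}  [seen]
{s1, s2, s3} --y--> {s0, s1}  [seen]
Reachable DFA states: {s0}, {s1, s2}, {s2, s3}, {s0, s1}, {s1, s2, s3}.

5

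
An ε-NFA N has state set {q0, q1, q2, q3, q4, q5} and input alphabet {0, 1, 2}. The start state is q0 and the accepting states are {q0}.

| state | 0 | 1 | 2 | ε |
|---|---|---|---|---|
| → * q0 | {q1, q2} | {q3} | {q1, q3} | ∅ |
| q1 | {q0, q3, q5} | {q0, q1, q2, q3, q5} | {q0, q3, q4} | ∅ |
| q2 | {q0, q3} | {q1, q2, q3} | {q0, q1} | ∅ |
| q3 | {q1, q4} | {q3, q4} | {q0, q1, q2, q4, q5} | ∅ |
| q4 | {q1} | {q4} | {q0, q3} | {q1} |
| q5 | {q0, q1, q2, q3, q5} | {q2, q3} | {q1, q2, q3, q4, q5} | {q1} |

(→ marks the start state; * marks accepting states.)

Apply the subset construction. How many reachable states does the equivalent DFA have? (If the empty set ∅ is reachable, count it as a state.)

12

Start state of the DFA: {q0} (ε-closure of the NFA start).
{q0} --0--> {q1, q2}  [new]
{q0} --1--> {q3}  [new]
{q0} --2--> {q1, q3}  [new]
{q1, q2} --0--> {q0, q1, q3, q5}  [new]
{q1, q2} --1--> {q0, q1, q2, q3, q5}  [new]
{q1, q2} --2--> {q0, q1, q3, q4}  [new]
{q3} --0--> {q1, q4}  [new]
{q3} --1--> {q1, q3, q4}  [new]
{q3} --2--> {q0, q1, q2, q4, q5}  [new]
{q1, q3} --0--> {q0, q1, q3, q4, q5}  [new]
{q1, q3} --1--> {q0, q1, q2, q3, q4, q5}  [new]
{q1, q3} --2--> {q0, q1, q2, q3, q4, q5}  [seen]
{q0, q1, q3, q5} --0--> {q0, q1, q2, q3, q4, q5}  [seen]
{q0, q1, q3, q5} --1--> {q0, q1, q2, q3, q4, q5}  [seen]
{q0, q1, q3, q5} --2--> {q0, q1, q2, q3, q4, q5}  [seen]
{q0, q1, q2, q3, q5} --0--> {q0, q1, q2, q3, q4, q5}  [seen]
{q0, q1, q2, q3, q5} --1--> {q0, q1, q2, q3, q4, q5}  [seen]
{q0, q1, q2, q3, q5} --2--> {q0, q1, q2, q3, q4, q5}  [seen]
{q0, q1, q3, q4} --0--> {q0, q1, q2, q3, q4, q5}  [seen]
{q0, q1, q3, q4} --1--> {q0, q1, q2, q3, q4, q5}  [seen]
{q0, q1, q3, q4} --2--> {q0, q1, q2, q3, q4, q5}  [seen]
{q1, q4} --0--> {q0, q1, q3, q5}  [seen]
{q1, q4} --1--> {q0, q1, q2, q3, q4, q5}  [seen]
{q1, q4} --2--> {q0, q1, q3, q4}  [seen]
{q1, q3, q4} --0--> {q0, q1, q3, q4, q5}  [seen]
{q1, q3, q4} --1--> {q0, q1, q2, q3, q4, q5}  [seen]
{q1, q3, q4} --2--> {q0, q1, q2, q3, q4, q5}  [seen]
{q0, q1, q2, q4, q5} --0--> {q0, q1, q2, q3, q5}  [seen]
{q0, q1, q2, q4, q5} --1--> {q0, q1, q2, q3, q4, q5}  [seen]
{q0, q1, q2, q4, q5} --2--> {q0, q1, q2, q3, q4, q5}  [seen]
{q0, q1, q3, q4, q5} --0--> {q0, q1, q2, q3, q4, q5}  [seen]
{q0, q1, q3, q4, q5} --1--> {q0, q1, q2, q3, q4, q5}  [seen]
{q0, q1, q3, q4, q5} --2--> {q0, q1, q2, q3, q4, q5}  [seen]
{q0, q1, q2, q3, q4, q5} --0--> {q0, q1, q2, q3, q4, q5}  [seen]
{q0, q1, q2, q3, q4, q5} --1--> {q0, q1, q2, q3, q4, q5}  [seen]
{q0, q1, q2, q3, q4, q5} --2--> {q0, q1, q2, q3, q4, q5}  [seen]
Reachable DFA states: {q0}, {q1, q2}, {q3}, {q1, q3}, {q0, q1, q3, q5}, {q0, q1, q2, q3, q5}, {q0, q1, q3, q4}, {q1, q4}, {q1, q3, q4}, {q0, q1, q2, q4, q5}, {q0, q1, q3, q4, q5}, {q0, q1, q2, q3, q4, q5}.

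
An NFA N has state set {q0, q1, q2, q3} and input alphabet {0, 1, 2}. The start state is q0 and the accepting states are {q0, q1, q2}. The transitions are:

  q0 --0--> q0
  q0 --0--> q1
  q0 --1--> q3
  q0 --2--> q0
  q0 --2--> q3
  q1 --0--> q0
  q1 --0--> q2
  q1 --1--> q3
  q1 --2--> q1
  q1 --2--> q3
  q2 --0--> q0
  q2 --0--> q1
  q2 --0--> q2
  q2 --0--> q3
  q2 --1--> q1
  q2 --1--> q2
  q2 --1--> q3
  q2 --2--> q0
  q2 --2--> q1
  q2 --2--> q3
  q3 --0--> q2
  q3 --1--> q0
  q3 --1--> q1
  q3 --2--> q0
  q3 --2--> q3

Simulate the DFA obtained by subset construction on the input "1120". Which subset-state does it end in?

Start: {q0}.
δ(q0,1) = {q3}.
Union: {q3}.
After 1: {q3}.
δ(q3,1) = {q0, q1}.
Union: {q0, q1}.
After 1: {q0, q1}.
δ(q0,2) = {q0, q3}; δ(q1,2) = {q1, q3}.
Union: {q0, q1, q3}.
After 2: {q0, q1, q3}.
δ(q0,0) = {q0, q1}; δ(q1,0) = {q0, q2}; δ(q3,0) = {q2}.
Union: {q0, q1, q2}.
After 0: {q0, q1, q2}.

{q0, q1, q2}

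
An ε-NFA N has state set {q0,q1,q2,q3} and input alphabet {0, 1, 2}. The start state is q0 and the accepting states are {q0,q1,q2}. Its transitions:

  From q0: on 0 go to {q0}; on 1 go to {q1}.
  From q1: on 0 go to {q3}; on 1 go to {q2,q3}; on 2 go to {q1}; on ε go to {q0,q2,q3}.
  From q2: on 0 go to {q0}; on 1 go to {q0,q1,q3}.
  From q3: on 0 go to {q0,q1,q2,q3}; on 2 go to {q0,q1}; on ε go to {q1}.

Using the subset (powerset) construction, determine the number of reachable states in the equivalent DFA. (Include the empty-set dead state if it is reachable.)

Start state of the DFA: {q0} (ε-closure of the NFA start).
{q0} --0--> {q0}  [seen]
{q0} --1--> {q0,q1,q2,q3}  [new]
{q0} --2--> ∅  [new]
{q0,q1,q2,q3} --0--> {q0,q1,q2,q3}  [seen]
{q0,q1,q2,q3} --1--> {q0,q1,q2,q3}  [seen]
{q0,q1,q2,q3} --2--> {q0,q1,q2,q3}  [seen]
∅ --0--> ∅  [seen]
∅ --1--> ∅  [seen]
∅ --2--> ∅  [seen]
Reachable DFA states: {q0}, {q0,q1,q2,q3}, ∅.

3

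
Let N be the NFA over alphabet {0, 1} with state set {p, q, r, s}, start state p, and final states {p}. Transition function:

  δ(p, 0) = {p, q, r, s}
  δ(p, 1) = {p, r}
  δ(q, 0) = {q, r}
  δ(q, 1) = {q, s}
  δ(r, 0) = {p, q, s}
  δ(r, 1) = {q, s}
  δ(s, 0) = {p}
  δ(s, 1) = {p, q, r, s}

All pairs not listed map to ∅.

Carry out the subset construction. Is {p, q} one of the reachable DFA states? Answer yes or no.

no

Start state of the DFA: {p}.
{p} --0--> {p, q, r, s}  [new]
{p} --1--> {p, r}  [new]
{p, q, r, s} --0--> {p, q, r, s}  [seen]
{p, q, r, s} --1--> {p, q, r, s}  [seen]
{p, r} --0--> {p, q, r, s}  [seen]
{p, r} --1--> {p, q, r, s}  [seen]
Reachable DFA states: {p}, {p, q, r, s}, {p, r}.
{p, q} is not among them.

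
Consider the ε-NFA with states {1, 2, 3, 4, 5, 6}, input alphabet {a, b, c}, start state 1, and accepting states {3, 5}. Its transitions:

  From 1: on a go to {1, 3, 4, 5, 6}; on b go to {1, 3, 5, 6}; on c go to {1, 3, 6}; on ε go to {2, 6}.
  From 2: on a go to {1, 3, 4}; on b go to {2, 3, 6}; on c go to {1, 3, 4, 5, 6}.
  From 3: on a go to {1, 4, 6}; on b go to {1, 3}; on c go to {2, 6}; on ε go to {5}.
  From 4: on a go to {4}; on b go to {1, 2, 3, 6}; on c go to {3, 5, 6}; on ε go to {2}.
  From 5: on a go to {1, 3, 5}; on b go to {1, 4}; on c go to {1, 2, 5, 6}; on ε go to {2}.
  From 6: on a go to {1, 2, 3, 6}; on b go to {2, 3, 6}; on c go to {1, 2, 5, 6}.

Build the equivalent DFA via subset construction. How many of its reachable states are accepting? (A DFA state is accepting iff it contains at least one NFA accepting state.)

2

Start state of the DFA: {1, 2, 6} (ε-closure of the NFA start).
{1, 2, 6} --a--> {1, 2, 3, 4, 5, 6}  [new]
{1, 2, 6} --b--> {1, 2, 3, 5, 6}  [new]
{1, 2, 6} --c--> {1, 2, 3, 4, 5, 6}  [seen]
{1, 2, 3, 4, 5, 6} --a--> {1, 2, 3, 4, 5, 6}  [seen]
{1, 2, 3, 4, 5, 6} --b--> {1, 2, 3, 4, 5, 6}  [seen]
{1, 2, 3, 4, 5, 6} --c--> {1, 2, 3, 4, 5, 6}  [seen]
{1, 2, 3, 5, 6} --a--> {1, 2, 3, 4, 5, 6}  [seen]
{1, 2, 3, 5, 6} --b--> {1, 2, 3, 4, 5, 6}  [seen]
{1, 2, 3, 5, 6} --c--> {1, 2, 3, 4, 5, 6}  [seen]
Reachable DFA states: {1, 2, 6}, {1, 2, 3, 4, 5, 6}, {1, 2, 3, 5, 6}.
Accepting DFA states (contain an NFA accepting state): {1, 2, 3, 4, 5, 6}, {1, 2, 3, 5, 6}.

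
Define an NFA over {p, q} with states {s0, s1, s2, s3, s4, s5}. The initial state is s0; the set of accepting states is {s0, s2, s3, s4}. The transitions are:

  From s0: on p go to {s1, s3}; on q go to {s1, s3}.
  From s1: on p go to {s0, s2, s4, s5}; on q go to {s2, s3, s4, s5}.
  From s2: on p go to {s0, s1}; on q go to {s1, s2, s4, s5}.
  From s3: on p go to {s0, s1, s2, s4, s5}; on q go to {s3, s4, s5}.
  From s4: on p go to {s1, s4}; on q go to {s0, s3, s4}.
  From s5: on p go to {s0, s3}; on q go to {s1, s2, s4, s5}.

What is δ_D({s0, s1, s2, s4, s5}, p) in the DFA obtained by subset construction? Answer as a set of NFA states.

δ(s0,p) = {s1, s3}; δ(s1,p) = {s0, s2, s4, s5}; δ(s2,p) = {s0, s1}; δ(s4,p) = {s1, s4}; δ(s5,p) = {s0, s3}.
Union: {s0, s1, s2, s3, s4, s5}.

{s0, s1, s2, s3, s4, s5}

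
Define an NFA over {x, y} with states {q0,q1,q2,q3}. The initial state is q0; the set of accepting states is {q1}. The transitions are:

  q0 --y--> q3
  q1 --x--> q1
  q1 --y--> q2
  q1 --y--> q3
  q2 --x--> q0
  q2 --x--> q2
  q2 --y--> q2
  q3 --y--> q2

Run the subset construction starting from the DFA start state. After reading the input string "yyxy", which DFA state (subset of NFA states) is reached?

{q2,q3}

Start: {q0}.
δ(q0,y) = {q3}.
Union: {q3}.
After y: {q3}.
δ(q3,y) = {q2}.
Union: {q2}.
After y: {q2}.
δ(q2,x) = {q0,q2}.
Union: {q0,q2}.
After x: {q0,q2}.
δ(q0,y) = {q3}; δ(q2,y) = {q2}.
Union: {q2,q3}.
After y: {q2,q3}.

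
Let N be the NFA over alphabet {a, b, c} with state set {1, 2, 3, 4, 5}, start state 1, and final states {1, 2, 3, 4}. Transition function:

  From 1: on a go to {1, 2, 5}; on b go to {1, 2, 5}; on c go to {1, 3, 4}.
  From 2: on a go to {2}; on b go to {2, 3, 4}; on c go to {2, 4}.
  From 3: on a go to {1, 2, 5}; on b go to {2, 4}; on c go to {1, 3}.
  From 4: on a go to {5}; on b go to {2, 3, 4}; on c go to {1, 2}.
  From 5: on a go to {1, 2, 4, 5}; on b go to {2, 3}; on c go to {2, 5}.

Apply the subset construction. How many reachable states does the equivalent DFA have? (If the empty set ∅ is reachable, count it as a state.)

6

Start state of the DFA: {1}.
{1} --a--> {1, 2, 5}  [new]
{1} --b--> {1, 2, 5}  [seen]
{1} --c--> {1, 3, 4}  [new]
{1, 2, 5} --a--> {1, 2, 4, 5}  [new]
{1, 2, 5} --b--> {1, 2, 3, 4, 5}  [new]
{1, 2, 5} --c--> {1, 2, 3, 4, 5}  [seen]
{1, 3, 4} --a--> {1, 2, 5}  [seen]
{1, 3, 4} --b--> {1, 2, 3, 4, 5}  [seen]
{1, 3, 4} --c--> {1, 2, 3, 4}  [new]
{1, 2, 4, 5} --a--> {1, 2, 4, 5}  [seen]
{1, 2, 4, 5} --b--> {1, 2, 3, 4, 5}  [seen]
{1, 2, 4, 5} --c--> {1, 2, 3, 4, 5}  [seen]
{1, 2, 3, 4, 5} --a--> {1, 2, 4, 5}  [seen]
{1, 2, 3, 4, 5} --b--> {1, 2, 3, 4, 5}  [seen]
{1, 2, 3, 4, 5} --c--> {1, 2, 3, 4, 5}  [seen]
{1, 2, 3, 4} --a--> {1, 2, 5}  [seen]
{1, 2, 3, 4} --b--> {1, 2, 3, 4, 5}  [seen]
{1, 2, 3, 4} --c--> {1, 2, 3, 4}  [seen]
Reachable DFA states: {1}, {1, 2, 5}, {1, 3, 4}, {1, 2, 4, 5}, {1, 2, 3, 4, 5}, {1, 2, 3, 4}.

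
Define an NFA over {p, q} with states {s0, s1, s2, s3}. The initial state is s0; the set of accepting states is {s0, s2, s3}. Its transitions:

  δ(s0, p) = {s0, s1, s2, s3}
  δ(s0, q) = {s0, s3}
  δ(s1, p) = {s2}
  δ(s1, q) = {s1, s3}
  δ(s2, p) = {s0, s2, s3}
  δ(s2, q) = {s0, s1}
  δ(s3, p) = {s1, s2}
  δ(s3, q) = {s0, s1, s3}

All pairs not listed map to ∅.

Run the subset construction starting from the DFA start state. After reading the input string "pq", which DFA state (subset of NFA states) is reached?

{s0, s1, s3}

Start: {s0}.
δ(s0,p) = {s0, s1, s2, s3}.
Union: {s0, s1, s2, s3}.
After p: {s0, s1, s2, s3}.
δ(s0,q) = {s0, s3}; δ(s1,q) = {s1, s3}; δ(s2,q) = {s0, s1}; δ(s3,q) = {s0, s1, s3}.
Union: {s0, s1, s3}.
After q: {s0, s1, s3}.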